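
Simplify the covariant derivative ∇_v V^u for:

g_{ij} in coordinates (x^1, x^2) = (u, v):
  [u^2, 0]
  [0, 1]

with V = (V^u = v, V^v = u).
Non-zero Christoffel symbols:
Γ^u_{u u} = 1/u
∇_v V^u = ∂_v V^u + Γ^u_{v j} V^j
  = (1) + (0)(v) + (0)(u)
  = 1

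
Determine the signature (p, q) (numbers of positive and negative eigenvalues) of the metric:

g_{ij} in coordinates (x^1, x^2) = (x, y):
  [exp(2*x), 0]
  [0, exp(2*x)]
The metric is diagonal, so its eigenvalues are the diagonal entries: exp(2*x), exp(2*x) (at a generic point, where coordinate-dependent entries are positive).
2 positive, 0 negative.
(2, 0) - Riemannian (positive definite)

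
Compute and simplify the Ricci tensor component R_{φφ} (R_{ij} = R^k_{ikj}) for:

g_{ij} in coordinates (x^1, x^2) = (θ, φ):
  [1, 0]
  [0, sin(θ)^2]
Non-zero Christoffel symbols (Γ^k_{ij} = Γ^k_{ji}):
Γ^θ_{φ φ} = -sin(2*θ)/2
Γ^φ_{θ φ} = 1/tan(θ)
R^θ_{φ θ φ} = ∂_θ Γ^θ_{φ φ} - ∂_φ Γ^θ_{φ θ} + Γ^θ_{θ m} Γ^m_{φ φ} - Γ^θ_{φ m} Γ^m_{φ θ}
  = (-cos(2*θ)) - (0) + (0) - (-cos(θ)^2) = sin(θ)^2
R^φ_{φ φ φ} = 0 (a repeated index in an antisymmetric pair)
R_{φφ} = R^θ_{φ θ φ} + R^φ_{φ φ φ} = (sin(θ)^2) + (0) = sin(θ)^2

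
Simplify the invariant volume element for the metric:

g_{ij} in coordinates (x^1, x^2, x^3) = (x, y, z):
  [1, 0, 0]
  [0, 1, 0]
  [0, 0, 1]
det(g) = 1
√|det(g)| = 1
Volume element: dV = 1 dx dy dz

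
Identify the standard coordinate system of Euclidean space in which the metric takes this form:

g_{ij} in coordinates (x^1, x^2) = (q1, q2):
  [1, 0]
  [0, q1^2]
The line element ds^2 = dq1^2 + q1^2 dq2^2 is dr^2 + r^2 dθ^2 with q1 = r, q2 = θ.
polar coordinates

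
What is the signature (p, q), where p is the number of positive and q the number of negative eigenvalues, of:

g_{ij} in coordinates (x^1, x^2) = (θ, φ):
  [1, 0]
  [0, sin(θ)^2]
The metric is diagonal, so its eigenvalues are the diagonal entries: 1, sin(θ)^2 (at a generic point, where coordinate-dependent entries are positive).
2 positive, 0 negative.
(2, 0) - Riemannian (positive definite)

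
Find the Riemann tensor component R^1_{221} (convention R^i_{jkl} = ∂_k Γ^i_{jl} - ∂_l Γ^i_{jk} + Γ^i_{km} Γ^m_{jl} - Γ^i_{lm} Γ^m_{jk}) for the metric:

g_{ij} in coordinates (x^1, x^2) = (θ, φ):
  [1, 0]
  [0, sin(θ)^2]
Non-zero Christoffel symbols (Γ^k_{ij} = Γ^k_{ji}):
Γ^θ_{φ φ} = -sin(2*θ)/2
Γ^φ_{θ φ} = 1/tan(θ)
R^θ_{φ φ θ} = ∂_φ Γ^θ_{φ θ} - ∂_θ Γ^θ_{φ φ} + Γ^θ_{φ m} Γ^m_{φ θ} - Γ^θ_{θ m} Γ^m_{φ φ}
  = (0) - (-cos(2*θ)) + (-cos(θ)^2) - (0) = -sin(θ)^2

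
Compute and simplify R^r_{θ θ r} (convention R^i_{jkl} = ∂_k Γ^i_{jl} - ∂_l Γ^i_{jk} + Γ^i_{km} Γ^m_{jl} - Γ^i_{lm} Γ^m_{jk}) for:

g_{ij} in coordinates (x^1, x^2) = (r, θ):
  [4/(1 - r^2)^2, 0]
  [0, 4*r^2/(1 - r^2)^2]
Non-zero Christoffel symbols (Γ^k_{ij} = Γ^k_{ji}):
Γ^r_{r r} = 2*r/(1 - r^2)
Γ^r_{θ θ} = (r^3 + r)/(r^2 - 1)
Γ^θ_{r θ} = (-r^2 - 1)/(r^3 - r)
R^r_{θ θ r} = ∂_θ Γ^r_{θ r} - ∂_r Γ^r_{θ θ} + Γ^r_{θ m} Γ^m_{θ r} - Γ^r_{r m} Γ^m_{θ θ}
  = (0) - ((r^4 - 4*r^2 - 1)/(r^2 - 1)^2) + (-(r^2 + 1)^2/(r^2 - 1)^2) - (-2*r^2*(r^2 + 1)/(r^2 - 1)^2) = 4*r^2/(r^2 - 1)^2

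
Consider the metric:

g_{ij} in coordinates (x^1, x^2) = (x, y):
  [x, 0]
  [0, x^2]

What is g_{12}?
With x^1 = x, x^2 = y, g_{12} = g_{xy} is the row-1, column-2 entry of the matrix.
g_{12} = 0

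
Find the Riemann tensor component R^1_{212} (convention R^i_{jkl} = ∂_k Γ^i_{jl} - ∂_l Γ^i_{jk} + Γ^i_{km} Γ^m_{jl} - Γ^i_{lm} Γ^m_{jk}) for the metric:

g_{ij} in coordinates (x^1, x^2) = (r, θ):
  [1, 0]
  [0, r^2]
Non-zero Christoffel symbols (Γ^k_{ij} = Γ^k_{ji}):
Γ^r_{θ θ} = -r
Γ^θ_{r θ} = 1/r
R^r_{θ r θ} = ∂_r Γ^r_{θ θ} - ∂_θ Γ^r_{θ r} + Γ^r_{r m} Γ^m_{θ θ} - Γ^r_{θ m} Γ^m_{θ r}
  = (-1) - (0) + (0) - (-1) = 0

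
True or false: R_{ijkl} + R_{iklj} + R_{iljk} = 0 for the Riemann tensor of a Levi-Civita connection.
This is the first (algebraic) Bianchi identity.
True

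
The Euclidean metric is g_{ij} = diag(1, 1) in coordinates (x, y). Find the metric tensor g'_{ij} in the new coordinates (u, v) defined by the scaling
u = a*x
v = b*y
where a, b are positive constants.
Invert the transformation: x = u/a, y = v/b
g'_{ij} = (∂x^k/∂x'^i)(∂x^l/∂x'^j) g_{kl}; with g_{kl} = δ_{kl} this is Σ_k (∂x^k/∂x'^i)(∂x^k/∂x'^j).
Jacobian: ∂x/∂u = 1/a, ∂x/∂v = 0, ∂y/∂u = 0, ∂y/∂v = 1/b
g'_{uu} = (1/a)(1/a) + (0)(0) = 1/a^2
g'_{uv} = (1/a)(0) + (0)(1/b) = 0
g'_{vv} = (0)(0) + (1/b)(1/b) = 1/b^2
g'_{ij} = diag(1/a^2, 1/b^2)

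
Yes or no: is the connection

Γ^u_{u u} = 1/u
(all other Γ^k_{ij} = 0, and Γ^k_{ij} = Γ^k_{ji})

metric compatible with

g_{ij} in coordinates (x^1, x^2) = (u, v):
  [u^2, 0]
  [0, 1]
Using ∇_k g_{ij} = ∂_k g_{ij} - Γ^m_{ki} g_{mj} - Γ^m_{kj} g_{im}:
e.g. ∇_u g_{uu} = (2*u) - (u) - (u) = 0
Every component ∇_k g_{ij} vanishes: the connection is metric compatible.
Yes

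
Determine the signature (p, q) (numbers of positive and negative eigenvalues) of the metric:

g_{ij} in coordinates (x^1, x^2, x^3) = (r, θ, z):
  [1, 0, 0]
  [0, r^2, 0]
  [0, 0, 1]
The metric is diagonal, so its eigenvalues are the diagonal entries: 1, r^2, 1 (at a generic point, where coordinate-dependent entries are positive).
3 positive, 0 negative.
(3, 0) - Riemannian (positive definite)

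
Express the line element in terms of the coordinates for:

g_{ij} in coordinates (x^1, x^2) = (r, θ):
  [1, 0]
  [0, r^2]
ds^2 = g_{ij} dx^i dx^j; only the non-zero components contribute.
ds^2 = dr^2 + r^2 dθ^2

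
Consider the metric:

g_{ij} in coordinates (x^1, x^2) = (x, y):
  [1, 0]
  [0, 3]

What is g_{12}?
With x^1 = x, x^2 = y, g_{12} = g_{xy} is the row-1, column-2 entry of the matrix.
g_{12} = 0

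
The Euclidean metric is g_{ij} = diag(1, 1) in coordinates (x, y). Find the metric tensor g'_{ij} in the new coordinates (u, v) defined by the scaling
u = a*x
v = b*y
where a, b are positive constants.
Invert the transformation: x = u/a, y = v/b
g'_{ij} = (∂x^k/∂x'^i)(∂x^l/∂x'^j) g_{kl}; with g_{kl} = δ_{kl} this is Σ_k (∂x^k/∂x'^i)(∂x^k/∂x'^j).
Jacobian: ∂x/∂u = 1/a, ∂x/∂v = 0, ∂y/∂u = 0, ∂y/∂v = 1/b
g'_{uu} = (1/a)(1/a) + (0)(0) = 1/a^2
g'_{uv} = (1/a)(0) + (0)(1/b) = 0
g'_{vv} = (0)(0) + (1/b)(1/b) = 1/b^2
g'_{ij} = diag(1/a^2, 1/b^2)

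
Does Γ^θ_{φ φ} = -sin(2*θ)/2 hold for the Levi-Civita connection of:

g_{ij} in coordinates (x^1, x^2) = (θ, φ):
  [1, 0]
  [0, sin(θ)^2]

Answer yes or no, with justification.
Γ^θ_{φ φ} = (1/2) g^{θθ} (∂_φ g_{θφ} + ∂_φ g_{θφ} - ∂_θ g_{φφ}) = (1/2)(1)((0) + (0) - (sin(2*θ))) = -sin(2*θ)/2
This equals the proposed value -sin(2*θ)/2.
Yes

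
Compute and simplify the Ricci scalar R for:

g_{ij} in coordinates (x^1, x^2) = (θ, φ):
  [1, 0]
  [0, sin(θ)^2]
Non-zero Christoffel symbols (Γ^k_{ij} = Γ^k_{ji}):
Γ^θ_{φ φ} = -sin(2*θ)/2
Γ^φ_{θ φ} = 1/tan(θ)
Ricci tensor (R_{ij} = R^k_{ikj}): R_{θθ} = 1, R_{θφ} = 0, R_{φφ} = sin(θ)^2
Inverse metric: g^{θθ} = 1, g^{φφ} = 1/sin(θ)^2
R = g^{ij} R_{ij} = (1)(1) + (1/sin(θ)^2)(sin(θ)^2) = 2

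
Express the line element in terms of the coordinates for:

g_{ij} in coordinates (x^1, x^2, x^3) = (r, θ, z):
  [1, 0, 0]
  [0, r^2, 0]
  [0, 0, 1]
ds^2 = g_{ij} dx^i dx^j; only the non-zero components contribute.
ds^2 = dr^2 + r^2 dθ^2 + dz^2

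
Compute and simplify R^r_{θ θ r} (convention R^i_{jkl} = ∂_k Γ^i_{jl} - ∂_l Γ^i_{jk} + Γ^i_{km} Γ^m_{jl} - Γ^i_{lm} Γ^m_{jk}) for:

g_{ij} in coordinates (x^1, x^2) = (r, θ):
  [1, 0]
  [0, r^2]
Non-zero Christoffel symbols (Γ^k_{ij} = Γ^k_{ji}):
Γ^r_{θ θ} = -r
Γ^θ_{r θ} = 1/r
R^r_{θ θ r} = ∂_θ Γ^r_{θ r} - ∂_r Γ^r_{θ θ} + Γ^r_{θ m} Γ^m_{θ r} - Γ^r_{r m} Γ^m_{θ θ}
  = (0) - (-1) + (-1) - (0) = 0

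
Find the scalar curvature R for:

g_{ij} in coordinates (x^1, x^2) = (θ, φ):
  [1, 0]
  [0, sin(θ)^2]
Non-zero Christoffel symbols (Γ^k_{ij} = Γ^k_{ji}):
Γ^θ_{φ φ} = -sin(2*θ)/2
Γ^φ_{θ φ} = 1/tan(θ)
Ricci tensor (R_{ij} = R^k_{ikj}): R_{θθ} = 1, R_{θφ} = 0, R_{φφ} = sin(θ)^2
Inverse metric: g^{θθ} = 1, g^{φφ} = 1/sin(θ)^2
R = g^{ij} R_{ij} = (1)(1) + (1/sin(θ)^2)(sin(θ)^2) = 2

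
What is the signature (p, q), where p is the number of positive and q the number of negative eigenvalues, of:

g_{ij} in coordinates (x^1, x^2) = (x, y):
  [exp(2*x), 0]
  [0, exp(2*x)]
The metric is diagonal, so its eigenvalues are the diagonal entries: exp(2*x), exp(2*x) (at a generic point, where coordinate-dependent entries are positive).
2 positive, 0 negative.
(2, 0) - Riemannian (positive definite)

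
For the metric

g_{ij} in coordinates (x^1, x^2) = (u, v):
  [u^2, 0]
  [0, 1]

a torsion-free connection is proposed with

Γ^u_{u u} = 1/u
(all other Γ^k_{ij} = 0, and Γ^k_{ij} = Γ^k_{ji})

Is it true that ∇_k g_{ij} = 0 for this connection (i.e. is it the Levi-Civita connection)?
Using ∇_k g_{ij} = ∂_k g_{ij} - Γ^m_{ki} g_{mj} - Γ^m_{kj} g_{im}:
e.g. ∇_u g_{uu} = (2*u) - (u) - (u) = 0
Every component ∇_k g_{ij} vanishes: the connection is metric compatible.
Yes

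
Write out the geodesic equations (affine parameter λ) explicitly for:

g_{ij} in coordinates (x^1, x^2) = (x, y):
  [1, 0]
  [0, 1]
Geodesic equation: d^2x^k/dλ^2 + Γ^k_{ij} (dx^i/dλ)(dx^j/dλ) = 0.
All Christoffel symbols vanish, so the geodesics are straight lines:
d^2x/dλ^2 = 0
d^2y/dλ^2 = 0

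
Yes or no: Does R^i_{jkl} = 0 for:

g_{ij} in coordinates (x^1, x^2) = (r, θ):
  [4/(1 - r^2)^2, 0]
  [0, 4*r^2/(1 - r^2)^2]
Non-zero Christoffel symbols:
Γ^r_{r r} = 2*r/(1 - r^2)
Γ^r_{θ θ} = (r^3 + r)/(r^2 - 1)
Γ^θ_{r θ} = (-r^2 - 1)/(r^3 - r)
Ricci tensor: R_{rr} = -4/(r^2 - 1)^2, R_{rθ} = 0, R_{θθ} = -4*r^2/(r^2 - 1)^2
The Ricci tensor is non-zero, so the Riemann tensor is non-zero: not flat.
No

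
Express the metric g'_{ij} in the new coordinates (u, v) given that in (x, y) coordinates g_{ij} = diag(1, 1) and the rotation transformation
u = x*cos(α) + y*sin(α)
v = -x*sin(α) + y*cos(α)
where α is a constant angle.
Invert the transformation: x = u*cos(α) - v*sin(α), y = u*sin(α) + v*cos(α)
g'_{ij} = (∂x^k/∂x'^i)(∂x^l/∂x'^j) g_{kl}; with g_{kl} = δ_{kl} this is Σ_k (∂x^k/∂x'^i)(∂x^k/∂x'^j).
Jacobian: ∂x/∂u = cos(α), ∂x/∂v = -sin(α), ∂y/∂u = sin(α), ∂y/∂v = cos(α)
g'_{uu} = (cos(α))(cos(α)) + (sin(α))(sin(α)) = 1
g'_{uv} = (cos(α))(-sin(α)) + (sin(α))(cos(α)) = 0
g'_{vv} = (-sin(α))(-sin(α)) + (cos(α))(cos(α)) = 1
g'_{ij} = diag(1, 1)
The Euclidean metric is invariant under rotations.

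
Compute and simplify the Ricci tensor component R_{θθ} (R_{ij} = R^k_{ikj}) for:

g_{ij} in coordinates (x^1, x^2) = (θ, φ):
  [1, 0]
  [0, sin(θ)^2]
Non-zero Christoffel symbols (Γ^k_{ij} = Γ^k_{ji}):
Γ^θ_{φ φ} = -sin(2*θ)/2
Γ^φ_{θ φ} = 1/tan(θ)
R^θ_{θ θ θ} = 0 (a repeated index in an antisymmetric pair)
R^φ_{θ φ θ} = ∂_φ Γ^φ_{θ θ} - ∂_θ Γ^φ_{θ φ} + Γ^φ_{φ m} Γ^m_{θ θ} - Γ^φ_{θ m} Γ^m_{θ φ}
  = (0) - (-1/sin(θ)^2) + (0) - (1/tan(θ)^2) = 1
R_{θθ} = R^θ_{θ θ θ} + R^φ_{θ φ θ} = (0) + (1) = 1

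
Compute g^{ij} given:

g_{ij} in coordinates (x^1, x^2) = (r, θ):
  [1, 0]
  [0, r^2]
The metric is diagonal, so g^{ij} is diagonal with entries 1/g_{ii}: diag(1, 1/(r^2)).
g^{ij}:
  [1, 0]
  [0, 1/r^2]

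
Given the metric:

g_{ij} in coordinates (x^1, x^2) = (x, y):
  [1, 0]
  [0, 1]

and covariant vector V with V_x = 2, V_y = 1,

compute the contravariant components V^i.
Inverse metric (diagonal): g^{xx} = 1, g^{yy} = 1
V^i = g^{ij} V_j:
V^x = (1)(2) + (0)(1) = 2
V^y = (0)(2) + (1)(1) = 1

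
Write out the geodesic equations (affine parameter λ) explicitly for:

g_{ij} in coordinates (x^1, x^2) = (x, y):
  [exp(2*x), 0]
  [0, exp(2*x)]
Geodesic equation: d^2x^k/dλ^2 + Γ^k_{ij} (dx^i/dλ)(dx^j/dλ) = 0.
Non-zero Christoffel symbols:
Γ^x_{x x} = 1
Γ^x_{y y} = -1
Γ^y_{x y} = 1
Substituting (the symmetric pair Γ^k_{ij}, Γ^k_{ji} combines into a factor 2):
d^2x/dλ^2 + (dx/dλ)^2 - (dy/dλ)^2 = 0
d^2y/dλ^2 + 2 (dx/dλ)(dy/dλ) = 0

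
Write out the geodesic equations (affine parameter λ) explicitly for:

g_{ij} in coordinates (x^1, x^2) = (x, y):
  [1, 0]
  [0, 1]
Geodesic equation: d^2x^k/dλ^2 + Γ^k_{ij} (dx^i/dλ)(dx^j/dλ) = 0.
All Christoffel symbols vanish, so the geodesics are straight lines:
d^2x/dλ^2 = 0
d^2y/dλ^2 = 0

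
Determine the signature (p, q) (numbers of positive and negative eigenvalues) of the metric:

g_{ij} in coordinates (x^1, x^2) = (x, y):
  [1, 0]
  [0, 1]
The metric is diagonal, so its eigenvalues are the diagonal entries: 1, 1 (at a generic point, where coordinate-dependent entries are positive).
2 positive, 0 negative.
(2, 0) - Riemannian (positive definite)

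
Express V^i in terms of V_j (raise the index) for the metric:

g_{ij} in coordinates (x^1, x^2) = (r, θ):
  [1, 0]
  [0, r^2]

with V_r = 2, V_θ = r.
Inverse metric (diagonal): g^{rr} = 1, g^{θθ} = 1/r^2
V^i = g^{ij} V_j:
V^r = (1)(2) + (0)(r) = 2
V^θ = (0)(2) + (1/r^2)(r) = 1/r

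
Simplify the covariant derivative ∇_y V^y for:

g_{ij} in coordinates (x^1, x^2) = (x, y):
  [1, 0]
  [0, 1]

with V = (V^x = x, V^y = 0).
All Christoffel symbols are zero.
∇_y V^y = ∂_y V^y + Γ^y_{y j} V^j
  = (0) + (0)(x) + (0)(0)
  = 0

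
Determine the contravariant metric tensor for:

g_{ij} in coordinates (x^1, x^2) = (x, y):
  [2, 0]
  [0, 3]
The metric is diagonal, so g^{ij} is diagonal with entries 1/g_{ii}: diag(1/2, 1/3).
g^{ij}:
  [1/2, 0]
  [0, 1/3]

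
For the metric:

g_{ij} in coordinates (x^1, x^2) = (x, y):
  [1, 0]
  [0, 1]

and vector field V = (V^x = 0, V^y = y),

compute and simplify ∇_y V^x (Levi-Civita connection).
All Christoffel symbols are zero.
∇_y V^x = ∂_y V^x + Γ^x_{y j} V^j
  = (0) + (0)(0) + (0)(y)
  = 0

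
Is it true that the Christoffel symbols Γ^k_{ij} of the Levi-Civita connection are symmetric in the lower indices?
The Levi-Civita connection is torsion-free, which is exactly Γ^k_{ij} = Γ^k_{ji}.
Yes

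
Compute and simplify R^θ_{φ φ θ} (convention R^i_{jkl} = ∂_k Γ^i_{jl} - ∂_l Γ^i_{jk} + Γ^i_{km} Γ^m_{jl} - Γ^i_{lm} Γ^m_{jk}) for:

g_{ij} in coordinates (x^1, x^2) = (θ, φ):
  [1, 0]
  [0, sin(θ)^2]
Non-zero Christoffel symbols (Γ^k_{ij} = Γ^k_{ji}):
Γ^θ_{φ φ} = -sin(2*θ)/2
Γ^φ_{θ φ} = 1/tan(θ)
R^θ_{φ φ θ} = ∂_φ Γ^θ_{φ θ} - ∂_θ Γ^θ_{φ φ} + Γ^θ_{φ m} Γ^m_{φ θ} - Γ^θ_{θ m} Γ^m_{φ φ}
  = (0) - (-cos(2*θ)) + (-cos(θ)^2) - (0) = -sin(θ)^2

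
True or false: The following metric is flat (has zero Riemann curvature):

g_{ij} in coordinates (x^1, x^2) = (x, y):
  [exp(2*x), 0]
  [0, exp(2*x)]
Non-zero Christoffel symbols:
Γ^x_{x x} = 1
Γ^x_{y y} = -1
Γ^y_{x y} = 1
Ricci tensor: R_{xx} = 0, R_{xy} = 0, R_{yy} = 0
All R_{ij} vanish; in 2 dimensions the Riemann tensor is fully determined by the Ricci tensor, so R^i_{jkl} = 0: the metric is flat (curvilinear coordinates on flat space).
True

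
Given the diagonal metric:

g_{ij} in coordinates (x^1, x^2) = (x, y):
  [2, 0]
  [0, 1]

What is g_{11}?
With x^1 = x, x^2 = y, g_{11} = g_{xx} is the row-1, column-1 entry of the matrix.
g_{11} = 2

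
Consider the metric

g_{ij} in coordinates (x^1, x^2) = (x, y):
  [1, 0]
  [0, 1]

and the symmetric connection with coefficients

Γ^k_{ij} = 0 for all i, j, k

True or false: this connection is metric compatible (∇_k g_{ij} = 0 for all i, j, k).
Using ∇_k g_{ij} = ∂_k g_{ij} - Γ^m_{ki} g_{mj} - Γ^m_{kj} g_{im}:
e.g. ∇_y g_{xy} = (0) - (0) - (0) = 0
Every component ∇_k g_{ij} vanishes: the connection is metric compatible.
True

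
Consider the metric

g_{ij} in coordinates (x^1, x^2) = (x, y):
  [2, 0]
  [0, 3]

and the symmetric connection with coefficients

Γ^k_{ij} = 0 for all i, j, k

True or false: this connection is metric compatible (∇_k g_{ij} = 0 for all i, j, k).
Using ∇_k g_{ij} = ∂_k g_{ij} - Γ^m_{ki} g_{mj} - Γ^m_{kj} g_{im}:
e.g. ∇_x g_{xx} = (0) - (0) - (0) = 0
Every component ∇_k g_{ij} vanishes: the connection is metric compatible.
True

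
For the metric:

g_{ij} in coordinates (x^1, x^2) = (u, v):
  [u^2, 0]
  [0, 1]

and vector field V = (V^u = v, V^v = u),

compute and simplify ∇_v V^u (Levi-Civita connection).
Non-zero Christoffel symbols:
Γ^u_{u u} = 1/u
∇_v V^u = ∂_v V^u + Γ^u_{v j} V^j
  = (1) + (0)(v) + (0)(u)
  = 1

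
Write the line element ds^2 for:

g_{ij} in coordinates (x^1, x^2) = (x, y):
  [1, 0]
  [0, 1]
ds^2 = g_{ij} dx^i dx^j; only the non-zero components contribute.
ds^2 = dx^2 + dy^2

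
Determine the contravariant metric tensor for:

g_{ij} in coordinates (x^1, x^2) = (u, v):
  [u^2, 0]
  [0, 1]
The metric is diagonal, so g^{ij} is diagonal with entries 1/g_{ii}: diag(1/(u^2), 1).
g^{ij}:
  [1/u^2, 0]
  [0, 1]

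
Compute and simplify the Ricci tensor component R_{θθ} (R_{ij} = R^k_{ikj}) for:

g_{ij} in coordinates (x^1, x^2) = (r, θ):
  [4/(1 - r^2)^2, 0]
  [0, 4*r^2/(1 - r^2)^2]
Non-zero Christoffel symbols (Γ^k_{ij} = Γ^k_{ji}):
Γ^r_{r r} = 2*r/(1 - r^2)
Γ^r_{θ θ} = (r^3 + r)/(r^2 - 1)
Γ^θ_{r θ} = (-r^2 - 1)/(r^3 - r)
R^r_{θ r θ} = ∂_r Γ^r_{θ θ} - ∂_θ Γ^r_{θ r} + Γ^r_{r m} Γ^m_{θ θ} - Γ^r_{θ m} Γ^m_{θ r}
  = ((r^4 - 4*r^2 - 1)/(r^2 - 1)^2) - (0) + (-2*r^2*(r^2 + 1)/(r^2 - 1)^2) - (-(r^2 + 1)^2/(r^2 - 1)^2) = -4*r^2/(r^2 - 1)^2
R^θ_{θ θ θ} = 0 (a repeated index in an antisymmetric pair)
R_{θθ} = R^r_{θ r θ} + R^θ_{θ θ θ} = (-4*r^2/(r^2 - 1)^2) + (0) = -4*r^2/(r^2 - 1)^2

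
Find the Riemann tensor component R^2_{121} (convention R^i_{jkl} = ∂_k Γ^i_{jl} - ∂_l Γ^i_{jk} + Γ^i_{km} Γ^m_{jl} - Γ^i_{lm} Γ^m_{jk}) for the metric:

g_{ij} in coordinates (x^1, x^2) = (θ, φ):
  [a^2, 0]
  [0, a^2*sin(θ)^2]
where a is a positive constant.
Non-zero Christoffel symbols (Γ^k_{ij} = Γ^k_{ji}):
Γ^θ_{φ φ} = -sin(2*θ)/2
Γ^φ_{θ φ} = 1/tan(θ)
R^φ_{θ φ θ} = ∂_φ Γ^φ_{θ θ} - ∂_θ Γ^φ_{θ φ} + Γ^φ_{φ m} Γ^m_{θ θ} - Γ^φ_{θ m} Γ^m_{θ φ}
  = (0) - (-1/sin(θ)^2) + (0) - (1/tan(θ)^2) = 1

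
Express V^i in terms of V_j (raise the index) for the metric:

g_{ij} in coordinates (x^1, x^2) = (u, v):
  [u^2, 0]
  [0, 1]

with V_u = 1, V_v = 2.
Inverse metric (diagonal): g^{uu} = 1/u^2, g^{vv} = 1
V^i = g^{ij} V_j:
V^u = (1/u^2)(1) + (0)(2) = 1/u^2
V^v = (0)(1) + (1)(2) = 2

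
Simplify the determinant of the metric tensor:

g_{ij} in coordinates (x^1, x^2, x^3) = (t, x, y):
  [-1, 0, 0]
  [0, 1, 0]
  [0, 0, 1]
Diagonal metric: det(g) = g_{11}·g_{22}·g_{33}
= (-1)·(1)·(1)
det(g) = -1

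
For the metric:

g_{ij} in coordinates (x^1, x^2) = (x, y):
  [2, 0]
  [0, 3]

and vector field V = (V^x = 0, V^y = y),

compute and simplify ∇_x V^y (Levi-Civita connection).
All Christoffel symbols are zero.
∇_x V^y = ∂_x V^y + Γ^y_{x j} V^j
  = (0) + (0)(0) + (0)(y)
  = 0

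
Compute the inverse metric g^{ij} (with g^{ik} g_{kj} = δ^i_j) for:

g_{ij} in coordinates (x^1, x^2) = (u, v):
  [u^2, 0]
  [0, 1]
The metric is diagonal, so g^{ij} is diagonal with entries 1/g_{ii}: diag(1/(u^2), 1).
g^{ij}:
  [1/u^2, 0]
  [0, 1]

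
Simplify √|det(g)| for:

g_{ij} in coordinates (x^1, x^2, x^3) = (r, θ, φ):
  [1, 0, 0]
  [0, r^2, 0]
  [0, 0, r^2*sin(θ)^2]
det(g) = r^4*sin(θ)^2
√|det(g)| = r^2*sin(θ) (taking 0 < θ < π so that |sin(θ)| = sin(θ))
Volume element: dV = r^2*sin(θ) dr dθ dφ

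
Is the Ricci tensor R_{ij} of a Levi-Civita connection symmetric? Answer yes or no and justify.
R_{ij} = R^k_{ikj}; the pair symmetry R_{kilj} = R_{ljki} gives R_{ij} = R_{ji}.
Yes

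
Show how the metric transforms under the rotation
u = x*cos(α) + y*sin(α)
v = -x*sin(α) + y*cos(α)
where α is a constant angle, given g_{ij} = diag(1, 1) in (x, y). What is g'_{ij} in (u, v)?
Invert the transformation: x = u*cos(α) - v*sin(α), y = u*sin(α) + v*cos(α)
g'_{ij} = (∂x^k/∂x'^i)(∂x^l/∂x'^j) g_{kl}; with g_{kl} = δ_{kl} this is Σ_k (∂x^k/∂x'^i)(∂x^k/∂x'^j).
Jacobian: ∂x/∂u = cos(α), ∂x/∂v = -sin(α), ∂y/∂u = sin(α), ∂y/∂v = cos(α)
g'_{uu} = (cos(α))(cos(α)) + (sin(α))(sin(α)) = 1
g'_{uv} = (cos(α))(-sin(α)) + (sin(α))(cos(α)) = 0
g'_{vv} = (-sin(α))(-sin(α)) + (cos(α))(cos(α)) = 1
g'_{ij} = diag(1, 1)
The Euclidean metric is invariant under rotations.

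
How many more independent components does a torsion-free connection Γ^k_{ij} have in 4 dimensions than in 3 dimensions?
Independent components in n dimensions: n × n(n+1)/2 = n^2(n+1)/2.
4D: 4 × 10 = 40
3D: 3 × 6 = 18
Difference = 40 - 18 = 22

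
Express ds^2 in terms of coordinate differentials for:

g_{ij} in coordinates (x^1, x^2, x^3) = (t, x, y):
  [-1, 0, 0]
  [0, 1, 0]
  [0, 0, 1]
ds^2 = g_{ij} dx^i dx^j; only the non-zero components contribute.
ds^2 = -dt^2 + dx^2 + dy^2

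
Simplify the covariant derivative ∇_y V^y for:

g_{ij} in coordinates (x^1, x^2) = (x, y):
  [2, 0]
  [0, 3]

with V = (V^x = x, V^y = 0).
All Christoffel symbols are zero.
∇_y V^y = ∂_y V^y + Γ^y_{y j} V^j
  = (0) + (0)(x) + (0)(0)
  = 0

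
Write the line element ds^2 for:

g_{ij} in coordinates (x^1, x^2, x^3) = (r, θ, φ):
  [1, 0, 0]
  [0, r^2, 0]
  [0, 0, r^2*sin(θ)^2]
ds^2 = g_{ij} dx^i dx^j; only the non-zero components contribute.
ds^2 = dr^2 + r^2 dθ^2 + r^2*sin(θ)^2 dφ^2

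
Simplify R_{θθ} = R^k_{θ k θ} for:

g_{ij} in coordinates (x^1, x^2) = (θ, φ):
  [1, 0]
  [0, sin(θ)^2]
Non-zero Christoffel symbols (Γ^k_{ij} = Γ^k_{ji}):
Γ^θ_{φ φ} = -sin(2*θ)/2
Γ^φ_{θ φ} = 1/tan(θ)
R^θ_{θ θ θ} = 0 (a repeated index in an antisymmetric pair)
R^φ_{θ φ θ} = ∂_φ Γ^φ_{θ θ} - ∂_θ Γ^φ_{θ φ} + Γ^φ_{φ m} Γ^m_{θ θ} - Γ^φ_{θ m} Γ^m_{θ φ}
  = (0) - (-1/sin(θ)^2) + (0) - (1/tan(θ)^2) = 1
R_{θθ} = R^θ_{θ θ θ} + R^φ_{θ φ θ} = (0) + (1) = 1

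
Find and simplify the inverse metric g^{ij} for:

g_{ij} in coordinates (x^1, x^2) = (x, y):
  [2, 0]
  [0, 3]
The metric is diagonal, so g^{ij} is diagonal with entries 1/g_{ii}: diag(1/2, 1/3).
g^{ij}:
  [1/2, 0]
  [0, 1/3]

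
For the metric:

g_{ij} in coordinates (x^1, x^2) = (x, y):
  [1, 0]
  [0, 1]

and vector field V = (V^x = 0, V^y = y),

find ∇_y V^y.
All Christoffel symbols are zero.
∇_y V^y = ∂_y V^y + Γ^y_{y j} V^j
  = (1) + (0)(0) + (0)(y)
  = 1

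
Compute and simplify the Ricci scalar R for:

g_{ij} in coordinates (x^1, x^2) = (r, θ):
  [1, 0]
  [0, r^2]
Non-zero Christoffel symbols (Γ^k_{ij} = Γ^k_{ji}):
Γ^r_{θ θ} = -r
Γ^θ_{r θ} = 1/r
Ricci tensor (R_{ij} = R^k_{ikj}): R_{rr} = 0, R_{rθ} = 0, R_{θθ} = 0
Inverse metric: g^{rr} = 1, g^{θθ} = 1/r^2
R = g^{ij} R_{ij} = (1)(0) + (1/r^2)(0) = 0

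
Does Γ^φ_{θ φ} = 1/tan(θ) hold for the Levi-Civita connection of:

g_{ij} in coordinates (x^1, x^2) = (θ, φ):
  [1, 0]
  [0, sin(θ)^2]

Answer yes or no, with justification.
Γ^φ_{θ φ} = (1/2) g^{φφ} (∂_θ g_{φφ} + ∂_φ g_{φθ} - ∂_φ g_{θφ}) = (1/2)(1/sin(θ)^2)((sin(2*θ)) + (0) - (0)) = 1/tan(θ)
This equals the proposed value 1/tan(θ).
Yes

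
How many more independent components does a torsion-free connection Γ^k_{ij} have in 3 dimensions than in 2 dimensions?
Independent components in n dimensions: n × n(n+1)/2 = n^2(n+1)/2.
3D: 3 × 6 = 18
2D: 2 × 3 = 6
Difference = 18 - 6 = 12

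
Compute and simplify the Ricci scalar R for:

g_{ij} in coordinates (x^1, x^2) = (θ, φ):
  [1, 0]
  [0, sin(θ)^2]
Non-zero Christoffel symbols (Γ^k_{ij} = Γ^k_{ji}):
Γ^θ_{φ φ} = -sin(2*θ)/2
Γ^φ_{θ φ} = 1/tan(θ)
Ricci tensor (R_{ij} = R^k_{ikj}): R_{θθ} = 1, R_{θφ} = 0, R_{φφ} = sin(θ)^2
Inverse metric: g^{θθ} = 1, g^{φφ} = 1/sin(θ)^2
R = g^{ij} R_{ij} = (1)(1) + (1/sin(θ)^2)(sin(θ)^2) = 2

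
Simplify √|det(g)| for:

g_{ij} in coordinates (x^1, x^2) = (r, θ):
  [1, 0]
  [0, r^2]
det(g) = r^2
√|det(g)| = r
Volume element: dV = r dr dθ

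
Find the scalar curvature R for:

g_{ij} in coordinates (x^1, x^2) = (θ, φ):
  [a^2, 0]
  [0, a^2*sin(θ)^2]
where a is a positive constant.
Non-zero Christoffel symbols (Γ^k_{ij} = Γ^k_{ji}):
Γ^θ_{φ φ} = -sin(2*θ)/2
Γ^φ_{θ φ} = 1/tan(θ)
Ricci tensor (R_{ij} = R^k_{ikj}): R_{θθ} = 1, R_{θφ} = 0, R_{φφ} = sin(θ)^2
Inverse metric: g^{θθ} = 1/a^2, g^{φφ} = 1/(a^2*sin(θ)^2)
R = g^{ij} R_{ij} = (1/a^2)(1) + (1/(a^2*sin(θ)^2))(sin(θ)^2) = 2/a^2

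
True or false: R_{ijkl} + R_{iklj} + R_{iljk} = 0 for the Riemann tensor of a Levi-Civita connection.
This is the first (algebraic) Bianchi identity.
True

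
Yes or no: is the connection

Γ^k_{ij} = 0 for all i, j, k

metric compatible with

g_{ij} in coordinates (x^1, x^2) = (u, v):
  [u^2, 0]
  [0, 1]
Using ∇_k g_{ij} = ∂_k g_{ij} - Γ^m_{ki} g_{mj} - Γ^m_{kj} g_{im}:
∇_u g_{uu} = (2*u) - (0) - (0) = 2*u ≠ 0
So the connection is not metric compatible (it is not the Levi-Civita connection).
No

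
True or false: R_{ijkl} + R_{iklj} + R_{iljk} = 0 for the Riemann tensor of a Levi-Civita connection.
This is the first (algebraic) Bianchi identity.
True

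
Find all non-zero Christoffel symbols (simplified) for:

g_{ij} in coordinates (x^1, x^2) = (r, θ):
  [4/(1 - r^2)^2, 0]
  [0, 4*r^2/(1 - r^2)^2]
Using Γ^k_{ij} = (1/2) g^{km} (∂_i g_{mj} + ∂_j g_{mi} - ∂_m g_{ij}); the metric is diagonal, so only the m = k term contributes.
Non-zero symbols (using the symmetry Γ^k_{ij} = Γ^k_{ji}):
Γ^r_{r r} = (1/2) g^{rr} (∂_r g_{rr} + ∂_r g_{rr} - ∂_r g_{rr}) = (1/2)((1 - r^2)^2/4)((16*r/(1 - r^2)^3) + (16*r/(1 - r^2)^3) - (16*r/(1 - r^2)^3)) = 2*r/(1 - r^2)
Γ^r_{θ θ} = (1/2) g^{rr} (∂_θ g_{rθ} + ∂_θ g_{rθ} - ∂_r g_{θθ}) = (1/2)((1 - r^2)^2/4)((0) + (0) - (-8*(r^3 + r)/(r^2 - 1)^3)) = (r^3 + r)/(r^2 - 1)
Γ^θ_{r θ} = (1/2) g^{θθ} (∂_r g_{θθ} + ∂_θ g_{θr} - ∂_θ g_{rθ}) = (1/2)((1 - r^2)^2/(4*r^2))((-8*(r^3 + r)/(r^2 - 1)^3) + (0) - (0)) = (-r^2 - 1)/(r^3 - r)
All other Christoffel symbols are zero.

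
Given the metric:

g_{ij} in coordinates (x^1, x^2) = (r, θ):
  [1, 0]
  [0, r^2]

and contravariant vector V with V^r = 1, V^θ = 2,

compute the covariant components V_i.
V_i = g_{ij} V^j:
V_r = (1)(1) + (0)(2) = 1
V_θ = (0)(1) + (r^2)(2) = 2*r^2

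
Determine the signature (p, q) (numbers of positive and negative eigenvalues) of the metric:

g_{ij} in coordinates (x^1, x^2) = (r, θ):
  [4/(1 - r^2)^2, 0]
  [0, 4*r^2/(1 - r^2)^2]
The metric is diagonal, so its eigenvalues are the diagonal entries: 4/(1 - r^2)^2, 4*r^2/(1 - r^2)^2 (at a generic point, where coordinate-dependent entries are positive).
2 positive, 0 negative.
(2, 0) - Riemannian (positive definite)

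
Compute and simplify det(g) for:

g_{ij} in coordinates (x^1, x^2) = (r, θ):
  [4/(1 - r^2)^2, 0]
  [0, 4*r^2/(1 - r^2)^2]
For a 2×2 metric: det(g) = g_{11}·g_{22} - g_{12}·g_{21}
= (4/(1 - r^2)^2)·(4*r^2/(1 - r^2)^2) - (0)·(0)
= 16*r^2/(1 - r^2)^4 - 0
det(g) = 16*r^2/(1 - r^2)^4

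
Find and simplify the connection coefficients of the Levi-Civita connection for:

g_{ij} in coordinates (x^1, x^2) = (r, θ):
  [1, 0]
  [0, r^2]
Using Γ^k_{ij} = (1/2) g^{km} (∂_i g_{mj} + ∂_j g_{mi} - ∂_m g_{ij}); the metric is diagonal, so only the m = k term contributes.
Non-zero symbols (using the symmetry Γ^k_{ij} = Γ^k_{ji}):
Γ^r_{θ θ} = (1/2) g^{rr} (∂_θ g_{rθ} + ∂_θ g_{rθ} - ∂_r g_{θθ}) = (1/2)(1)((0) + (0) - (2*r)) = -r
Γ^θ_{r θ} = (1/2) g^{θθ} (∂_r g_{θθ} + ∂_θ g_{θr} - ∂_θ g_{rθ}) = (1/2)(1/r^2)((2*r) + (0) - (0)) = 1/r
All other Christoffel symbols are zero.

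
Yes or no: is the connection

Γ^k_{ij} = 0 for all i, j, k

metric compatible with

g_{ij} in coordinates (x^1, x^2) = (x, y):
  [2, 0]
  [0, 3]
Using ∇_k g_{ij} = ∂_k g_{ij} - Γ^m_{ki} g_{mj} - Γ^m_{kj} g_{im}:
e.g. ∇_y g_{yy} = (0) - (0) - (0) = 0
Every component ∇_k g_{ij} vanishes: the connection is metric compatible.
Yes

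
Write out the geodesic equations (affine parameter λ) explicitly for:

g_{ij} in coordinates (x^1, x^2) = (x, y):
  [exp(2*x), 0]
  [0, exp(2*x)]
Geodesic equation: d^2x^k/dλ^2 + Γ^k_{ij} (dx^i/dλ)(dx^j/dλ) = 0.
Non-zero Christoffel symbols:
Γ^x_{x x} = 1
Γ^x_{y y} = -1
Γ^y_{x y} = 1
Substituting (the symmetric pair Γ^k_{ij}, Γ^k_{ji} combines into a factor 2):
d^2x/dλ^2 + (dx/dλ)^2 - (dy/dλ)^2 = 0
d^2y/dλ^2 + 2 (dx/dλ)(dy/dλ) = 0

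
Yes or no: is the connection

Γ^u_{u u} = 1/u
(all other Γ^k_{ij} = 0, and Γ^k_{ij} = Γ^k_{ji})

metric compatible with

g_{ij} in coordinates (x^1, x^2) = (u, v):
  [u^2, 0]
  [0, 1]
Using ∇_k g_{ij} = ∂_k g_{ij} - Γ^m_{ki} g_{mj} - Γ^m_{kj} g_{im}:
e.g. ∇_u g_{uu} = (2*u) - (u) - (u) = 0
Every component ∇_k g_{ij} vanishes: the connection is metric compatible.
Yes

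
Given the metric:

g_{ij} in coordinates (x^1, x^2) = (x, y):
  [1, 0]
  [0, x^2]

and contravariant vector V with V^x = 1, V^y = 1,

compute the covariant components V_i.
V_i = g_{ij} V^j:
V_x = (1)(1) + (0)(1) = 1
V_y = (0)(1) + (x^2)(1) = x^2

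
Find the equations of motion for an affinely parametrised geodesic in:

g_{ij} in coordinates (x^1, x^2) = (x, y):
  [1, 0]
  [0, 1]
Geodesic equation: d^2x^k/dλ^2 + Γ^k_{ij} (dx^i/dλ)(dx^j/dλ) = 0.
All Christoffel symbols vanish, so the geodesics are straight lines:
d^2x/dλ^2 = 0
d^2y/dλ^2 = 0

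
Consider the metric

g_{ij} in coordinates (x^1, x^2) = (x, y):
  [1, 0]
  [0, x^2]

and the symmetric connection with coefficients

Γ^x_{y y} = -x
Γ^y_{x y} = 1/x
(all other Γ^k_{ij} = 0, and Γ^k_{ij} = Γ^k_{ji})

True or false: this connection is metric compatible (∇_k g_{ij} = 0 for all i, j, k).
Using ∇_k g_{ij} = ∂_k g_{ij} - Γ^m_{ki} g_{mj} - Γ^m_{kj} g_{im}:
e.g. ∇_x g_{yy} = (2*x) - (x) - (x) = 0
Every component ∇_k g_{ij} vanishes: the connection is metric compatible.
True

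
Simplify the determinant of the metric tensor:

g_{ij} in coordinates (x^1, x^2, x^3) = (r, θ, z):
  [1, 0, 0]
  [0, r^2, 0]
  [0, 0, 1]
Diagonal metric: det(g) = g_{11}·g_{22}·g_{33}
= (1)·(r^2)·(1)
det(g) = r^2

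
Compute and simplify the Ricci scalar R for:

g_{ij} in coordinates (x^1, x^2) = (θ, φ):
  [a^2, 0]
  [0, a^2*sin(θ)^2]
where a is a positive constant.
Non-zero Christoffel symbols (Γ^k_{ij} = Γ^k_{ji}):
Γ^θ_{φ φ} = -sin(2*θ)/2
Γ^φ_{θ φ} = 1/tan(θ)
Ricci tensor (R_{ij} = R^k_{ikj}): R_{θθ} = 1, R_{θφ} = 0, R_{φφ} = sin(θ)^2
Inverse metric: g^{θθ} = 1/a^2, g^{φφ} = 1/(a^2*sin(θ)^2)
R = g^{ij} R_{ij} = (1/a^2)(1) + (1/(a^2*sin(θ)^2))(sin(θ)^2) = 2/a^2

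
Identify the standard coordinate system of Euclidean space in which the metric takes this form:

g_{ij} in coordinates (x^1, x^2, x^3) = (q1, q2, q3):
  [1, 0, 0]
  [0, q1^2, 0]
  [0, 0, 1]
The line element ds^2 = dq1^2 + q1^2 dq2^2 + dq3^2 is dr^2 + r^2 dθ^2 + dz^2 with q1 = r, q2 = θ, q3 = z.
cylindrical coordinates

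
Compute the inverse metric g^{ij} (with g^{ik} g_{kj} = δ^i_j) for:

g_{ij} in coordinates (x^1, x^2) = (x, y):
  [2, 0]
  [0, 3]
The metric is diagonal, so g^{ij} is diagonal with entries 1/g_{ii}: diag(1/2, 1/3).
g^{ij}:
  [1/2, 0]
  [0, 1/3]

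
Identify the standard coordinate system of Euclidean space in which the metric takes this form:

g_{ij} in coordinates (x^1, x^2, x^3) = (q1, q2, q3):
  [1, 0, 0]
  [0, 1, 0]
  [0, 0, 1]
All components are constant and the metric is the identity, i.e. orthonormal rectilinear coordinates.
Cartesian (3D) coordinates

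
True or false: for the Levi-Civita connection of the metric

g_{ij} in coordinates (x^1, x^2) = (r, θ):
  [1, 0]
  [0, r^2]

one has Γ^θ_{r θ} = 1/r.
Γ^θ_{r θ} = (1/2) g^{θθ} (∂_r g_{θθ} + ∂_θ g_{θr} - ∂_θ g_{rθ}) = (1/2)(1/r^2)((2*r) + (0) - (0)) = 1/r
This equals the proposed value 1/r.
True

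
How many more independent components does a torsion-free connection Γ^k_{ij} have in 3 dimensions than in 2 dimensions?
Independent components in n dimensions: n × n(n+1)/2 = n^2(n+1)/2.
3D: 3 × 6 = 18
2D: 2 × 3 = 6
Difference = 18 - 6 = 12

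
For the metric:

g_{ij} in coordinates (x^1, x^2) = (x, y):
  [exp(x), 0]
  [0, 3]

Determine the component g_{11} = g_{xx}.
With x^1 = x, x^2 = y, g_{11} = g_{xx} is the row-1, column-1 entry of the matrix.
g_{11} = exp(x)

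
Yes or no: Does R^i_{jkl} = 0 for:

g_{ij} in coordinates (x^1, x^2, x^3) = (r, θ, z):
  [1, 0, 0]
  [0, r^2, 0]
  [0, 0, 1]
Non-zero Christoffel symbols:
Γ^r_{θ θ} = -r
Γ^θ_{r θ} = 1/r
Ricci tensor: R_{rr} = 0, R_{rθ} = 0, R_{rz} = 0, R_{θθ} = 0, R_{θz} = 0, R_{zz} = 0
All R_{ij} vanish; in 3 dimensions the Riemann tensor is fully determined by the Ricci tensor, so R^i_{jkl} = 0: the metric is flat (curvilinear coordinates on flat space).
Yes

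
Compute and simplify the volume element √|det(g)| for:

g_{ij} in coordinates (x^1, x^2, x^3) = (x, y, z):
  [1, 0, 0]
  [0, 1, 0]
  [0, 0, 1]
det(g) = 1
√|det(g)| = 1
Volume element: dV = 1 dx dy dz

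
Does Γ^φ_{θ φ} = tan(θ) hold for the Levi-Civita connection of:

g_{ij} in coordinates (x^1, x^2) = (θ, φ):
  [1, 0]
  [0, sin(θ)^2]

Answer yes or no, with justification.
Γ^φ_{θ φ} = (1/2) g^{φφ} (∂_θ g_{φφ} + ∂_φ g_{φθ} - ∂_φ g_{θφ}) = (1/2)(1/sin(θ)^2)((sin(2*θ)) + (0) - (0)) = 1/tan(θ)
This differs from the proposed value tan(θ).
No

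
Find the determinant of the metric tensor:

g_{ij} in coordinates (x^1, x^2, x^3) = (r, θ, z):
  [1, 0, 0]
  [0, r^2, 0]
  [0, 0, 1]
Diagonal metric: det(g) = g_{11}·g_{22}·g_{33}
= (1)·(r^2)·(1)
det(g) = r^2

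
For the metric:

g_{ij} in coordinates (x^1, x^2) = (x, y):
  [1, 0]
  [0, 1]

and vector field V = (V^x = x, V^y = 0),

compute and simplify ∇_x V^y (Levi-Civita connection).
All Christoffel symbols are zero.
∇_x V^y = ∂_x V^y + Γ^y_{x j} V^j
  = (0) + (0)(x) + (0)(0)
  = 0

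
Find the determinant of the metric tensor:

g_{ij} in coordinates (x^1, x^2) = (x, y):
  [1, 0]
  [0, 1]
For a 2×2 metric: det(g) = g_{11}·g_{22} - g_{12}·g_{21}
= (1)·(1) - (0)·(0)
= 1 - 0
det(g) = 1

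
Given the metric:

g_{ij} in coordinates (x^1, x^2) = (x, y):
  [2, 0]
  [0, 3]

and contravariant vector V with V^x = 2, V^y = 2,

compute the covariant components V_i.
V_i = g_{ij} V^j:
V_x = (2)(2) + (0)(2) = 4
V_y = (0)(2) + (3)(2) = 6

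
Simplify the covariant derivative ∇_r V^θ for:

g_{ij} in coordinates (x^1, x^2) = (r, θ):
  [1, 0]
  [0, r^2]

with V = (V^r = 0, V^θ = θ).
Non-zero Christoffel symbols:
Γ^r_{θ θ} = -r
Γ^θ_{r θ} = 1/r
∇_r V^θ = ∂_r V^θ + Γ^θ_{r j} V^j
  = (0) + (0)(0) + (1/r)(θ)
  = θ/r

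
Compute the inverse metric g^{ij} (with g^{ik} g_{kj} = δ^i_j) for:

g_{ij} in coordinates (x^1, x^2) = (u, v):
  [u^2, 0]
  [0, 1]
The metric is diagonal, so g^{ij} is diagonal with entries 1/g_{ii}: diag(1/(u^2), 1).
g^{ij}:
  [1/u^2, 0]
  [0, 1]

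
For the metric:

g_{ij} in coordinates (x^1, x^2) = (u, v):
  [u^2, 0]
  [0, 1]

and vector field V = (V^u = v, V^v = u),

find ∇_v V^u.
Non-zero Christoffel symbols:
Γ^u_{u u} = 1/u
∇_v V^u = ∂_v V^u + Γ^u_{v j} V^j
  = (1) + (0)(v) + (0)(u)
  = 1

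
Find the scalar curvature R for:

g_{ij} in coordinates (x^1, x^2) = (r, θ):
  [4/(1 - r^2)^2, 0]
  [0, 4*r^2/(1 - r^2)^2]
Non-zero Christoffel symbols (Γ^k_{ij} = Γ^k_{ji}):
Γ^r_{r r} = 2*r/(1 - r^2)
Γ^r_{θ θ} = (r^3 + r)/(r^2 - 1)
Γ^θ_{r θ} = (-r^2 - 1)/(r^3 - r)
Ricci tensor (R_{ij} = R^k_{ikj}): R_{rr} = -4/(r^2 - 1)^2, R_{rθ} = 0, R_{θθ} = -4*r^2/(r^2 - 1)^2
Inverse metric: g^{rr} = (1 - r^2)^2/4, g^{θθ} = (1 - r^2)^2/(4*r^2)
R = g^{ij} R_{ij} = ((1 - r^2)^2/4)(-4/(r^2 - 1)^2) + ((1 - r^2)^2/(4*r^2))(-4*r^2/(r^2 - 1)^2) = -2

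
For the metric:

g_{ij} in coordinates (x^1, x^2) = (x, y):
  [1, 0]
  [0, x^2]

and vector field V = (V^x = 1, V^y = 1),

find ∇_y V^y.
Non-zero Christoffel symbols:
Γ^x_{y y} = -x
Γ^y_{x y} = 1/x
∇_y V^y = ∂_y V^y + Γ^y_{y j} V^j
  = (0) + (1/x)(1) + (0)(1)
  = 1/x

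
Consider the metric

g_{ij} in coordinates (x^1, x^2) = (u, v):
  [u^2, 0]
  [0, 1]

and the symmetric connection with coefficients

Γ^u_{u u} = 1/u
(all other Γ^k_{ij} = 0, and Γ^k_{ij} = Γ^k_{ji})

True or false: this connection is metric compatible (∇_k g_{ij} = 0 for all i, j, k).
Using ∇_k g_{ij} = ∂_k g_{ij} - Γ^m_{ki} g_{mj} - Γ^m_{kj} g_{im}:
e.g. ∇_u g_{uu} = (2*u) - (u) - (u) = 0
Every component ∇_k g_{ij} vanishes: the connection is metric compatible.
True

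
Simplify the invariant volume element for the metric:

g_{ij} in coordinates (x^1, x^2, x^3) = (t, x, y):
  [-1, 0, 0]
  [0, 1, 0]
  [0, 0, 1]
det(g) = -1
√|det(g)| = 1
Volume element: dV = 1 dt dx dy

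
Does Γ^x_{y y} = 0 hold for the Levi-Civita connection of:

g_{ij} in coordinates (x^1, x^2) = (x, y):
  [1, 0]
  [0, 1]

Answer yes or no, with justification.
Γ^x_{y y} = (1/2) g^{xx} (∂_y g_{xy} + ∂_y g_{xy} - ∂_x g_{yy}) = (1/2)(1)((0) + (0) - (0)) = 0
This equals the proposed value 0.
Yes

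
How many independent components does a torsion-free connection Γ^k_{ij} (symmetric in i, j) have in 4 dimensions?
Γ^k_{ij} has n choices for the upper index and n(n+1)/2 independent symmetric lower index pairs.
Total = 4 × 4×5/2 = 4 × 10 = 40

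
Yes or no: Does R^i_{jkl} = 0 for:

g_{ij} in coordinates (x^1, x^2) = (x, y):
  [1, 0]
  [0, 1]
All metric components are constant, so every Christoffel symbol vanishes and R^i_{jkl} = 0.
Yes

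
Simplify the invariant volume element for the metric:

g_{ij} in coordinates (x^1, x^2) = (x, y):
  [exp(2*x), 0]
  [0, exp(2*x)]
det(g) = exp(4*x)
√|det(g)| = exp(2*x)
Volume element: dV = exp(2*x) dx dy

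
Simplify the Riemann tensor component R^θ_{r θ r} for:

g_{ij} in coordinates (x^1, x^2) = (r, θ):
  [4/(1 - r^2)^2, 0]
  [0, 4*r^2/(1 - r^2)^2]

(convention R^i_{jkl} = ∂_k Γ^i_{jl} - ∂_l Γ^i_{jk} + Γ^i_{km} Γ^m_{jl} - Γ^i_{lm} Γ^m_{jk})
Non-zero Christoffel symbols (Γ^k_{ij} = Γ^k_{ji}):
Γ^r_{r r} = 2*r/(1 - r^2)
Γ^r_{θ θ} = (r^3 + r)/(r^2 - 1)
Γ^θ_{r θ} = (-r^2 - 1)/(r^3 - r)
R^θ_{r θ r} = ∂_θ Γ^θ_{r r} - ∂_r Γ^θ_{r θ} + Γ^θ_{θ m} Γ^m_{r r} - Γ^θ_{r m} Γ^m_{r θ}
  = (0) - ((r^4 + 4*r^2 - 1)/(r^3 - r)^2) + (2*(r^2 + 1)/(r^2 - 1)^2) - ((r^2 + 1)^2/(r^3 - r)^2) = -4/(r^2 - 1)^2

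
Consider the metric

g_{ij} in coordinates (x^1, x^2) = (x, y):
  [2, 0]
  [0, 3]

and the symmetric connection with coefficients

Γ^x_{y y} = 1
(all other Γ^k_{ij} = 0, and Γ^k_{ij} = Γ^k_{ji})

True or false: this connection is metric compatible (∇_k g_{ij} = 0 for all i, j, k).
Using ∇_k g_{ij} = ∂_k g_{ij} - Γ^m_{ki} g_{mj} - Γ^m_{kj} g_{im}:
∇_y g_{xy} = (0) - (0) - (2) = -2 ≠ 0
So the connection is not metric compatible (it is not the Levi-Civita connection).
False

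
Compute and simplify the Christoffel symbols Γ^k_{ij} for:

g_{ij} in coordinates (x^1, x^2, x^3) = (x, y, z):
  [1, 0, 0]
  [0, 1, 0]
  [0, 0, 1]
Using Γ^k_{ij} = (1/2) g^{km} (∂_i g_{mj} + ∂_j g_{mi} - ∂_m g_{ij}); the metric is diagonal, so only the m = k term contributes.
Every metric component is constant, so all ∂_m g_{ij} = 0 and every Christoffel symbol vanishes.
All Christoffel symbols are zero.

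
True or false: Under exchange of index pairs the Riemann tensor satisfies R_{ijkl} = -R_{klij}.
The pair-exchange symmetry has a plus sign: R_{ijkl} = +R_{klij}.
False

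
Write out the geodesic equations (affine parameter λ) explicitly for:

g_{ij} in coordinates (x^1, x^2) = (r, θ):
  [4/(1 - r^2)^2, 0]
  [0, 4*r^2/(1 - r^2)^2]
Geodesic equation: d^2x^k/dλ^2 + Γ^k_{ij} (dx^i/dλ)(dx^j/dλ) = 0.
Non-zero Christoffel symbols:
Γ^r_{r r} = 2*r/(1 - r^2)
Γ^r_{θ θ} = (r^3 + r)/(r^2 - 1)
Γ^θ_{r θ} = (-r^2 - 1)/(r^3 - r)
Substituting (the symmetric pair Γ^k_{ij}, Γ^k_{ji} combines into a factor 2):
d^2r/dλ^2 + (2*r/(1 - r^2)) (dr/dλ)^2 + ((r^3 + r)/(r^2 - 1)) (dθ/dλ)^2 = 0
d^2θ/dλ^2 + ((-2*r^2 - 2)/(r^3 - r)) (dr/dλ)(dθ/dλ) = 0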